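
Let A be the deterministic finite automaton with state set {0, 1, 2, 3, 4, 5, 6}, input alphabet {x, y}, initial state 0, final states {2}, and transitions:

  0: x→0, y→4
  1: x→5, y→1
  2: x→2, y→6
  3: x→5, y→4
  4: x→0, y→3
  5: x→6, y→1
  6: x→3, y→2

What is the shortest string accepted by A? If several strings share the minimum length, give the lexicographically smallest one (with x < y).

yyxxy

A breadth-first search from 0 reaches an accepting state first via the path 0 → 4 → 3 → 5 → 6 → 2 on input yyxxy.
No string of length < 5 is accepted (BFS exhausts all shorter strings without reaching an accepting state), and yyxxy is the lexicographically least accepting string of length 5.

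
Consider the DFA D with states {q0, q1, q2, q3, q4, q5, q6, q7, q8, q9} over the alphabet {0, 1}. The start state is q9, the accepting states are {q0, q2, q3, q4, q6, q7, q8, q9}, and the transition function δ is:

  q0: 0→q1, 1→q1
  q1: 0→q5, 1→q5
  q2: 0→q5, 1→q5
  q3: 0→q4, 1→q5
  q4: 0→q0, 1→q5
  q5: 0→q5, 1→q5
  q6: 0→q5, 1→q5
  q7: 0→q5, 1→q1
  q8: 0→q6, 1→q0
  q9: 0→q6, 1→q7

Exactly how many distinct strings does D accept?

3

The useful subgraph on states {q6, q7, q9} is acyclic, so L(D) is finite; the longest accepting path visits 2 useful states, giving maximum string length 1.
Counting accepting paths from q9 by length: 1 of length 0, 2 of length 1. Total 3.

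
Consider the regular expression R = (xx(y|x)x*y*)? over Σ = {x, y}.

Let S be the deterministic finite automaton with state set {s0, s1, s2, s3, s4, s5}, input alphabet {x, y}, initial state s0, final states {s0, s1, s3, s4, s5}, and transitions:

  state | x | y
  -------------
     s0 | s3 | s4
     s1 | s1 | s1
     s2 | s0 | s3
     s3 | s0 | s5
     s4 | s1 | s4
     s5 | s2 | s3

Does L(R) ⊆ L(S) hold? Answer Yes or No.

Converting the expression R to a DFA (subset construction, then merging equivalent states) gives the minimal DFA with states {r0, r1, r2, r3, r4, r5}, start state r0, accepting states {r0, r4, r5} and transitions r0: x→r1, y→r2; r1: x→r3, y→r2; r2: x→r2, y→r2; r3: x→r4, y→r4; r4: x→r4, y→r5; r5: x→r2, y→r5.
Exploring the product automaton R × S from the start pair (r0, s0), following both machines on each input symbol, reaches 17 state pairs: (r0, s0), (r1, s3), (r2, s4), (r3, s0), (r2, s5), (r2, s1), (r4, s3), (r4, s4), (r2, s2), (r2, s3), (r4, s0), (r5, s5), (r4, s1), (r5, s4), (r2, s0), (r5, s3), (r5, s1).
R accepts in {r0, r4, r5} and S accepts in {s0, s1, s3, s4, s5}. The reachable pairs whose R-component is accepting are (r0, s0), (r4, s3), (r4, s4), (r4, s0), (r5, s5), (r4, s1), (r5, s4), (r5, s3), (r5, s1); in each of them the S-component is accepting too, so the product for L(R) \ L(S) (R-component accepting, S-component rejecting) has no reachable accepting pair and the difference is empty.
Hence every string in L(R) is also in L(S).

Yes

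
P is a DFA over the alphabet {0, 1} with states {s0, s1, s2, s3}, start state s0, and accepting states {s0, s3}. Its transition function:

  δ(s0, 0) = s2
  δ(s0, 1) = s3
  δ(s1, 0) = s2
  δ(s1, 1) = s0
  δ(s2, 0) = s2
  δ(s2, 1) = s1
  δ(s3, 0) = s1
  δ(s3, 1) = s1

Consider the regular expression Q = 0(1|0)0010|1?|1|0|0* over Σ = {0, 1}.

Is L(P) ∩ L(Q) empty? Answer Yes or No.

No

The empty string ε is accepted by both P and Q.
Hence L(P) ∩ L(Q) ≠ ∅.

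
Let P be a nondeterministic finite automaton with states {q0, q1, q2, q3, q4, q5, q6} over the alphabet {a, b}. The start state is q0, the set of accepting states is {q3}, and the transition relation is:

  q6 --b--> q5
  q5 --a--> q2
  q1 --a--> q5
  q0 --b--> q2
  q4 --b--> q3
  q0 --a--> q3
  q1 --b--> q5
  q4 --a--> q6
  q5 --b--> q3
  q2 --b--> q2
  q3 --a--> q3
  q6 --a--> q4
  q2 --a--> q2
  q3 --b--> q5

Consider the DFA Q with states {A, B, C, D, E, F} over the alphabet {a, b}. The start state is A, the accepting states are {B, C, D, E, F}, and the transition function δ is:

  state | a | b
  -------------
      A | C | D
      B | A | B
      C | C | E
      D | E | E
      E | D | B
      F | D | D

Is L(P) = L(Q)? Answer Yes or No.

No

The string abba is accepted by P but rejected by Q.
So L(P) ≠ L(Q).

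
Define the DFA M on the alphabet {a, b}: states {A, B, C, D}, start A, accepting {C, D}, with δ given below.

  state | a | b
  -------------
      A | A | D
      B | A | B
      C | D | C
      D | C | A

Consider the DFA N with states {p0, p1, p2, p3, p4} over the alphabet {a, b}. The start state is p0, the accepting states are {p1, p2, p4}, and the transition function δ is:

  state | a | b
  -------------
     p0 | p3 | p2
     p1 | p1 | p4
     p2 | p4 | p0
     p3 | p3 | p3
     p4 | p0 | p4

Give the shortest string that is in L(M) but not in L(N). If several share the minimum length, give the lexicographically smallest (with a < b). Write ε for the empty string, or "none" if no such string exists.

ab

The string ab is accepted by M but not by N.
No shorter string lies in the difference, and ab is the lexicographically first length-2 string in L(M) \ L(N).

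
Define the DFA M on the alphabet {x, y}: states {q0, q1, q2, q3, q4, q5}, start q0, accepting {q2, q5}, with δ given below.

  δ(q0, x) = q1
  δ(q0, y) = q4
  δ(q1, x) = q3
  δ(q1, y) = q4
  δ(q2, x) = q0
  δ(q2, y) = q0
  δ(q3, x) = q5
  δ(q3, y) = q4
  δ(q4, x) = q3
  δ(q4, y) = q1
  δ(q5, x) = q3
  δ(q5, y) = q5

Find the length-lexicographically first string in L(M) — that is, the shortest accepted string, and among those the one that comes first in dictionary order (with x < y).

A breadth-first search from q0 reaches an accepting state first via the path q0 → q1 → q3 → q5 on input xxx.
No string of length < 3 is accepted (BFS exhausts all shorter strings without reaching an accepting state), and xxx is the lexicographically least accepting string of length 3.

xxx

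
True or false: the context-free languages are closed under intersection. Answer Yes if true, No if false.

No

{aⁿbⁿcᵐ : m,n≥0} and {aᵐbⁿcⁿ : m,n≥0} are both context-free, but their intersection {aⁿbⁿcⁿ : n≥0} is not (pumping lemma).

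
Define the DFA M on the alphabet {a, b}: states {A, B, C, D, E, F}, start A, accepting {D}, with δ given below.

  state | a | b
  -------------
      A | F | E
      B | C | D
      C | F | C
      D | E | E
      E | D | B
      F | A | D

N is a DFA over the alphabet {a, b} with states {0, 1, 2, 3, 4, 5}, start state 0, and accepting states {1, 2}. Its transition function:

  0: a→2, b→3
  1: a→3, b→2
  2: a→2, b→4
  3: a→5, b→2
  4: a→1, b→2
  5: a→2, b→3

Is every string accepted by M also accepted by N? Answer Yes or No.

No

The string ab is in L(M) but not in L(N).
So L(M) ⊄ L(N).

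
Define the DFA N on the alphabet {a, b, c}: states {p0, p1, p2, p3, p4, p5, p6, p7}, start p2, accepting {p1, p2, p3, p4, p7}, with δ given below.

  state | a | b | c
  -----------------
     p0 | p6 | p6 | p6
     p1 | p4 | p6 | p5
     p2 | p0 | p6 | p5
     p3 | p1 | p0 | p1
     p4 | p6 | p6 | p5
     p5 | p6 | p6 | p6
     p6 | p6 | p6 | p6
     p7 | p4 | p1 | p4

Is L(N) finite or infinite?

The useful states (reachable from p2 and able to reach an accepting state) are {p2}.
Restricted to these states the transition graph has no cycle, so every accepting path has bounded length and L is finite.

finite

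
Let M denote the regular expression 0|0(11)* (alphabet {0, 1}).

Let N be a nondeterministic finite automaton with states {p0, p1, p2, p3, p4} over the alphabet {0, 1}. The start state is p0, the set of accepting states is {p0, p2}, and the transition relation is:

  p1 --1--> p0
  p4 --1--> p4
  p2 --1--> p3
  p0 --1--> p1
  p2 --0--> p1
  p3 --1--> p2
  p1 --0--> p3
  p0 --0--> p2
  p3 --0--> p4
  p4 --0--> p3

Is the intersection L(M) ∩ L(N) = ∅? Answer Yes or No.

The string 0 is accepted by both M and N.
Hence L(M) ∩ L(N) ≠ ∅.

No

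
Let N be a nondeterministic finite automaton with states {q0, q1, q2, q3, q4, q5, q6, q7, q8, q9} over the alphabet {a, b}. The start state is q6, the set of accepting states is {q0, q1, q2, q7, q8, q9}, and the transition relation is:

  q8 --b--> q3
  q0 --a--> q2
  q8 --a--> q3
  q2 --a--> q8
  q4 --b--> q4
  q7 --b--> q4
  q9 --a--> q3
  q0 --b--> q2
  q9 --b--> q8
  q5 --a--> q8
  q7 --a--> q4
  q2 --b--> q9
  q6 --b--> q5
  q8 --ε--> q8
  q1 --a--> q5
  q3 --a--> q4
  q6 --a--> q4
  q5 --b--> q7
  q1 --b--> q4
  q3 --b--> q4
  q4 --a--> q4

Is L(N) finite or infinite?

finite

The useful states (reachable from q6 and able to reach an accepting state) are {q5, q6, q7, q8}.
Restricted to these states the transition graph has no cycle, so every accepting path has bounded length and L is finite.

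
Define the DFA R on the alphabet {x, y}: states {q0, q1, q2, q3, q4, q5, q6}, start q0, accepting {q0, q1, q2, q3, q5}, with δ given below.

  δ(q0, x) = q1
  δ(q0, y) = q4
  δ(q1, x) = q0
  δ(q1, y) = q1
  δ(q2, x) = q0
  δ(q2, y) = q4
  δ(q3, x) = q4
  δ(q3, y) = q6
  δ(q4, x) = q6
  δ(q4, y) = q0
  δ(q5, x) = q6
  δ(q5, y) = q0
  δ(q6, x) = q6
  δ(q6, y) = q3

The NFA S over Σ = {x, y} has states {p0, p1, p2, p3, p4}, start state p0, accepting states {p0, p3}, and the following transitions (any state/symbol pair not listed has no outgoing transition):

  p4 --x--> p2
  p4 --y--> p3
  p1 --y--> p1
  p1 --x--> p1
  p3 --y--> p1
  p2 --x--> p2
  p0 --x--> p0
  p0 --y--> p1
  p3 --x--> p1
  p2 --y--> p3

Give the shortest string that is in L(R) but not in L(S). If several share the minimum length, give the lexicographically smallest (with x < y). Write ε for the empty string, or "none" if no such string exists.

The string xy is accepted by R but not by S.
No shorter string lies in the difference, and xy is the lexicographically first length-2 string in L(R) \ L(S).

xy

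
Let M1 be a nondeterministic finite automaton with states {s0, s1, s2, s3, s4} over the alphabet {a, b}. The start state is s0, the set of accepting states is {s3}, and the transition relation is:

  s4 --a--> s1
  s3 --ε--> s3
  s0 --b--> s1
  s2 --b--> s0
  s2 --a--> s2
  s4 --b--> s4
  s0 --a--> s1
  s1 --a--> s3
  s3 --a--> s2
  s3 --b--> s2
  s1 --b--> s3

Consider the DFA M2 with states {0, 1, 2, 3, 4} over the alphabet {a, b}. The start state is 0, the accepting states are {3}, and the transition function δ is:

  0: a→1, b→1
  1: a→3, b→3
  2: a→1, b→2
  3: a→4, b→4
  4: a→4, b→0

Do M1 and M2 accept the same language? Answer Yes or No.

Exploring the product automaton M1 × M2 from the start pair (s0, 0), following both machines on each input symbol, reaches 4 state pairs: (s0, 0), (s1, 1), (s3, 3), (s2, 4).
M1 accepts in {s3} and M2 accepts in {3}. In every reachable pair the two components are either both accepting — (s3, 3) — or both non-accepting, so no string is accepted by exactly one of the machines: L(M1) \ L(M2) and L(M2) \ L(M1) are both empty.
Hence every string is accepted by M1 iff it is accepted by M2, and the two languages coincide.

Yes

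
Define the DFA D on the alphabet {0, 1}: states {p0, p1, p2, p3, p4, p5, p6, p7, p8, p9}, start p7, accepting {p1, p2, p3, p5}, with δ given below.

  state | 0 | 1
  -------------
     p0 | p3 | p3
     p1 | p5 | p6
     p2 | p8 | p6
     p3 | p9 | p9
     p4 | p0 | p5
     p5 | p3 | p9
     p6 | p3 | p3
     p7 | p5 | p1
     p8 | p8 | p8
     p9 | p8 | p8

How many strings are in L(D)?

7

The useful subgraph on states {p1, p3, p5, p6, p7} is acyclic, so L(D) is finite; the longest accepting path visits 4 useful states, giving maximum string length 3.
Counting accepting paths from p7 by length: 2 of length 1, 2 of length 2, 3 of length 3. Total 7.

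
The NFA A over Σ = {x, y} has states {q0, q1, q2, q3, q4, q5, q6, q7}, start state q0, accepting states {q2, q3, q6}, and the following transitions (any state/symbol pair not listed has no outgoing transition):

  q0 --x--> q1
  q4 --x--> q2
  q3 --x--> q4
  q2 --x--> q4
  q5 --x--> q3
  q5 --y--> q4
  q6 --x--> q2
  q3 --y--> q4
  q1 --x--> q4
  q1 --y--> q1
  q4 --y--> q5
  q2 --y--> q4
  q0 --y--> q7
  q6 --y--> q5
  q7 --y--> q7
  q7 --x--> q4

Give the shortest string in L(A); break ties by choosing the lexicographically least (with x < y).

xxx

A breadth-first search from q0 reaches an accepting state first via the path q0 → q1 → q4 → q2 on input xxx.
No string of length < 3 is accepted (BFS exhausts all shorter strings without reaching an accepting state), and xxx is the lexicographically least accepting string of length 3.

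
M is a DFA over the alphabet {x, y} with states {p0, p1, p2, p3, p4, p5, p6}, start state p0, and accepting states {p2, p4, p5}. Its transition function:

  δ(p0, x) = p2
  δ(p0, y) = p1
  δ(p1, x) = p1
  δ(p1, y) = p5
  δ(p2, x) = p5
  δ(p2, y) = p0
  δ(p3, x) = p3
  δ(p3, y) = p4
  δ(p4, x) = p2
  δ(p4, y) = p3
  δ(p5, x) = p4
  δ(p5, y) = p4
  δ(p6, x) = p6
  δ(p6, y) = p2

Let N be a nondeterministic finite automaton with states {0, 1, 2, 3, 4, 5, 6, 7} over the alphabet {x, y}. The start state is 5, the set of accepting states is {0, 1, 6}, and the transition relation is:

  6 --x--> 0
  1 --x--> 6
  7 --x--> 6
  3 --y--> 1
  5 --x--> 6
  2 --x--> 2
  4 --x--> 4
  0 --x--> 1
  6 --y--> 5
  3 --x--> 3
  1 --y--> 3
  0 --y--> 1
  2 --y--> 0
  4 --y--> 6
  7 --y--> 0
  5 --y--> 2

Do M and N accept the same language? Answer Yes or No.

Exploring the product automaton M × N from the start pair (p0, 5), following both machines on each input symbol, reaches 6 state pairs: (p0, 5), (p2, 6), (p1, 2), (p5, 0), (p4, 1), (p3, 3).
M accepts in {p2, p4, p5} and N accepts in {0, 1, 6}. In every reachable pair the two components are either both accepting — (p2, 6), (p5, 0), (p4, 1) — or both non-accepting, so no string is accepted by exactly one of the machines: L(M) \ L(N) and L(N) \ L(M) are both empty.
Hence every string is accepted by M iff it is accepted by N, and the two languages coincide.

Yes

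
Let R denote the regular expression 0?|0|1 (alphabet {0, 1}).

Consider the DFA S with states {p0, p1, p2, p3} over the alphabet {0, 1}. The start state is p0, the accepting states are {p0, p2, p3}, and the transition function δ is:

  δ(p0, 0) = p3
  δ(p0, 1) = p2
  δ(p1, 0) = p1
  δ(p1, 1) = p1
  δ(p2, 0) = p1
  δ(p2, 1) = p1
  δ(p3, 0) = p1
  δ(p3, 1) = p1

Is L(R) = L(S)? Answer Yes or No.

Yes

Converting the expression R to a DFA (subset construction, then merging equivalent states) gives the minimal DFA with states {r0, r1, r2}, start state r0, accepting states {r0, r1} and transitions r0: 0→r1, 1→r1; r1: 0→r2, 1→r2; r2: 0→r2, 1→r2.
Exploring the product automaton R × S from the start pair (r0, p0), following both machines on each input symbol, reaches 4 state pairs: (r0, p0), (r1, p3), (r1, p2), (r2, p1).
R accepts in {r0, r1} and S accepts in {p0, p2, p3}. In every reachable pair the two components are either both accepting — (r0, p0), (r1, p3), (r1, p2) — or both non-accepting, so no string is accepted by exactly one of the machines: L(R) \ L(S) and L(S) \ L(R) are both empty.
Hence every string is accepted by R iff it is accepted by S, and the two languages coincide.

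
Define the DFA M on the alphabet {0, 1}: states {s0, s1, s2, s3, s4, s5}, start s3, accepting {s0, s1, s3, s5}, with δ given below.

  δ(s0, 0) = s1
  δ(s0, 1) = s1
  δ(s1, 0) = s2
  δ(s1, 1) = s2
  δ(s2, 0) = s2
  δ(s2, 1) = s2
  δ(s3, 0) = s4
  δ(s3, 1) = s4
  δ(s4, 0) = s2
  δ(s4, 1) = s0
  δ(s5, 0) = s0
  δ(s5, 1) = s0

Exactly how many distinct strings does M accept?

7

The useful subgraph on states {s0, s1, s3, s4} is acyclic, so L(M) is finite; the longest accepting path visits 4 useful states, giving maximum string length 3.
Counting accepting paths from s3 by length: 1 of length 0, 2 of length 2, 4 of length 3. Total 7.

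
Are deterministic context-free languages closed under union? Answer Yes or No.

No

{aⁿbⁿ : n≥0} and {aⁿb²ⁿ : n≥0} are each accepted by a deterministic PDA (push the a's; pop one per b, respectively one per two b's), but their union U is not. Suppose a DPDA M accepted U. Being deterministic, M has a single run on aⁿb²ⁿ, and since aⁿbⁿ ∈ U that run passes through an accepting configuration right after consuming the prefix aⁿbⁿ and then goes on to accept again after n more b's. Build an ordinary (nondeterministic) PDA M′ that simulates M on a's and b's and, at any moment when M is in an accepting state, may switch to a second mode in which it reads only c's, feeding each c to M as a b; M′ accepts when M does. Then M′ accepts aⁱbʲcᵏ (k≥1) exactly when both aⁱbʲ ∈ U and aⁱbʲ⁺ᵏ ∈ U, and checking the four cases (i=j or j=2i, combined with j+k=i or j+k=2i) leaves only i=j=k: so L(M′) ∩ a*b*c⁺ = {aⁿbⁿcⁿ : n≥1} would be context-free, which it is not (pumping lemma) — contradiction. (The union is an unambiguous CFL; it is determinism, not unambiguity, that fails.)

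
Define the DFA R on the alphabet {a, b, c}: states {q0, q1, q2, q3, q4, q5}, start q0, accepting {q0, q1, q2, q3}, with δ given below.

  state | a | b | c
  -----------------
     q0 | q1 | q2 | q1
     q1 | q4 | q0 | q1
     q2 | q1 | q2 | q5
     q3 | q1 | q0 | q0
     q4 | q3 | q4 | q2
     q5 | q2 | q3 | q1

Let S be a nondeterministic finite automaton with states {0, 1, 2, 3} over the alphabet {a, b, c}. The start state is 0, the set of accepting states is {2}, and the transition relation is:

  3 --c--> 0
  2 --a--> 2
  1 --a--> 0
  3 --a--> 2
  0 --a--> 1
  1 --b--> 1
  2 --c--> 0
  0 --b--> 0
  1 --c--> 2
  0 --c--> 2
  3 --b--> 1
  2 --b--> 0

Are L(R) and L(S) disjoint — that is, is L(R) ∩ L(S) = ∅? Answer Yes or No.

No

The string c is accepted by both R and S.
Hence L(R) ∩ L(S) ≠ ∅.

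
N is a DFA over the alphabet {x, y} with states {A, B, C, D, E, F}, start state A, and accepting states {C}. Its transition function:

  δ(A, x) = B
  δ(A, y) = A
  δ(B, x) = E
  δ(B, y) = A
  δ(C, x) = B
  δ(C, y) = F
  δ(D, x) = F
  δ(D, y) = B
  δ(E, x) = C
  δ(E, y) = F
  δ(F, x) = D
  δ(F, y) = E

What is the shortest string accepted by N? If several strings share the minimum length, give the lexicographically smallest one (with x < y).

xxx

A breadth-first search from A reaches an accepting state first via the path A → B → E → C on input xxx.
No string of length < 3 is accepted (BFS exhausts all shorter strings without reaching an accepting state), and xxx is the lexicographically least accepting string of length 3.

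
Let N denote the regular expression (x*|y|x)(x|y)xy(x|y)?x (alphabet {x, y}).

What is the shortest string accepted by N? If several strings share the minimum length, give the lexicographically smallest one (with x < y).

By inspection of the expression, no string of length less than 4 matches, and xxyx is the lexicographically first match of length 4.

xxyx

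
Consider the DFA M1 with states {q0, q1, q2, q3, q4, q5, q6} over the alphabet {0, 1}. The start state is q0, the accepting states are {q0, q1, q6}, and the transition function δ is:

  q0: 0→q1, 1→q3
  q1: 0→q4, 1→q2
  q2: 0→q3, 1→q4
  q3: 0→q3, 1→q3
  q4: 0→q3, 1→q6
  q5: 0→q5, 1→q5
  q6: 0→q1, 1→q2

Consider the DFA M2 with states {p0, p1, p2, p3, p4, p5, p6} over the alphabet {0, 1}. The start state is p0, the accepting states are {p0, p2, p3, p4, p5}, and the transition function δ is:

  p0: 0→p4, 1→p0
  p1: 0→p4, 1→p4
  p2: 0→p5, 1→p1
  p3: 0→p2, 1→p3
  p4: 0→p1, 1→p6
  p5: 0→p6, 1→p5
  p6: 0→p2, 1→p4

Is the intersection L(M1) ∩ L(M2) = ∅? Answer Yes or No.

The empty string ε is accepted by both M1 and M2.
Hence L(M1) ∩ L(M2) ≠ ∅.

No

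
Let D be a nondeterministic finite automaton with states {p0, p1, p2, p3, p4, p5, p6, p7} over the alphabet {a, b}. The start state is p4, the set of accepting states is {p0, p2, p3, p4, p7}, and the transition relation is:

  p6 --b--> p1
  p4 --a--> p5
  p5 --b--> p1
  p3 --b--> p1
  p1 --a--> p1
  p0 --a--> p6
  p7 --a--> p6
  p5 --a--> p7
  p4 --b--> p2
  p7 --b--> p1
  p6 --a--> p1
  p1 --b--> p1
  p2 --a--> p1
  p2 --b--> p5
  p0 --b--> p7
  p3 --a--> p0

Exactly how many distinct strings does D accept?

The useful subgraph on states {p2, p4, p5, p7} is acyclic, so L(D) is finite; the longest accepting path visits 4 useful states, giving maximum string length 3.
Counting accepting paths from p4 by length: 1 of length 0, 1 of length 1, 1 of length 2, 1 of length 3. Total 4.

4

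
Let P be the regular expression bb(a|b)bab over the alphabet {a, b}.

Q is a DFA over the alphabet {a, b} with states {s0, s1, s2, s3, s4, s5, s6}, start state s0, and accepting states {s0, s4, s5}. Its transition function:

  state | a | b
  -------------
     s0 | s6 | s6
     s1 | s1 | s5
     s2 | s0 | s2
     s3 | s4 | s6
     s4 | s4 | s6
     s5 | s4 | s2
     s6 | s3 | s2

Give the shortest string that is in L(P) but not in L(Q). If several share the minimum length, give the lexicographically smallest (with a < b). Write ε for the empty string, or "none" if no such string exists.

bbabab

The string bbabab is accepted by P but not by Q.
No shorter string lies in the difference, and bbabab is the lexicographically first length-6 string in L(P) \ L(Q).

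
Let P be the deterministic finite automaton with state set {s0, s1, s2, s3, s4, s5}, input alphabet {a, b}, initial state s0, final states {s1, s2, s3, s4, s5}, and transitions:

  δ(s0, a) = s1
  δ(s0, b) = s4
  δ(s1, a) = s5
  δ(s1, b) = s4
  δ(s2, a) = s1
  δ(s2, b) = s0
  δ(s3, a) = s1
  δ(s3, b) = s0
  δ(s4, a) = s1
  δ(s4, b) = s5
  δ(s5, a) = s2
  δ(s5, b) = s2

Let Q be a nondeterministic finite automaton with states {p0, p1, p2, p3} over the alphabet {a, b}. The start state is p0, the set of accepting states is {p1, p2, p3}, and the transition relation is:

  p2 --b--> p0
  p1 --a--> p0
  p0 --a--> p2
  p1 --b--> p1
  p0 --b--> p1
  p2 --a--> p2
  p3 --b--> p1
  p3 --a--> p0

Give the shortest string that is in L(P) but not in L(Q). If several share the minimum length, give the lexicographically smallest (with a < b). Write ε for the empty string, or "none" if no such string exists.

The string ab is accepted by P but not by Q.
No shorter string lies in the difference, and ab is the lexicographically first length-2 string in L(P) \ L(Q).

ab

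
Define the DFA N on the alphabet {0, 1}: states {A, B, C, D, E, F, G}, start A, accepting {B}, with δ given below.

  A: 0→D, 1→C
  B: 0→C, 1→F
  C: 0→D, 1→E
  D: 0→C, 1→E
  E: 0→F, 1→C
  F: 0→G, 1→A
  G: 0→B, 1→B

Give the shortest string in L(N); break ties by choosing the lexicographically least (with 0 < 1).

A breadth-first search from A reaches an accepting state first via the path A → D → E → F → G → B on input 01000.
No string of length < 5 is accepted (BFS exhausts all shorter strings without reaching an accepting state), and 01000 is the lexicographically least accepting string of length 5.

01000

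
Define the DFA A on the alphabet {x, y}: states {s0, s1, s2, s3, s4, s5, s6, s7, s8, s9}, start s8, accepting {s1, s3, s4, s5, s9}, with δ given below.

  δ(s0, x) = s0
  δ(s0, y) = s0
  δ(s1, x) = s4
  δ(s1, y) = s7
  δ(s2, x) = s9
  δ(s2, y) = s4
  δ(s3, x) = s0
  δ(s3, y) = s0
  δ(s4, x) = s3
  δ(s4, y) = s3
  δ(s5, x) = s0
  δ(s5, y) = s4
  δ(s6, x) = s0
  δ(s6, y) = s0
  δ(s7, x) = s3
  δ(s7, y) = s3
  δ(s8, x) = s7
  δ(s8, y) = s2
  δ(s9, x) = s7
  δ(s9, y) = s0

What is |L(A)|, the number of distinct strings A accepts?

8

The useful subgraph on states {s2, s3, s4, s7, s8, s9} is acyclic, so L(A) is finite; the longest accepting path visits 5 useful states, giving maximum string length 4.
Counting accepting paths from s8 by length: 4 of length 2, 2 of length 3, 2 of length 4. Total 8.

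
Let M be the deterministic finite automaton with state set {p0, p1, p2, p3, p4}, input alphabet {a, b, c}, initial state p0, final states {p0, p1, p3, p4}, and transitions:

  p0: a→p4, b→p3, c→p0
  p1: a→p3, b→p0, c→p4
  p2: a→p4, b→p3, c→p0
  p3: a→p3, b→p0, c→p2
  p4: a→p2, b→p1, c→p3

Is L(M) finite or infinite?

infinite

State p0 is reachable from the start and can reach an accepting state, and it lies on the cycle p0 → p0.
Traversing that cycle any number of times yields accepted strings of unbounded length, so the language is infinite.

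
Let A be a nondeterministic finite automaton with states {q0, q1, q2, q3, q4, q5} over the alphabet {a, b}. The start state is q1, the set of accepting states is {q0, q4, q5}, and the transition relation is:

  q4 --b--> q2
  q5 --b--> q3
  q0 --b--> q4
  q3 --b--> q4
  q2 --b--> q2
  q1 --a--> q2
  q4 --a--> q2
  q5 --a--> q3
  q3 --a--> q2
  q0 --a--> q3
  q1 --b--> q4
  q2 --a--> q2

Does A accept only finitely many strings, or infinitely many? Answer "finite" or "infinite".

finite

The useful states (reachable from q1 and able to reach an accepting state) are {q1, q4}.
Restricted to these states the transition graph has no cycle, so every accepting path has bounded length and L is finite.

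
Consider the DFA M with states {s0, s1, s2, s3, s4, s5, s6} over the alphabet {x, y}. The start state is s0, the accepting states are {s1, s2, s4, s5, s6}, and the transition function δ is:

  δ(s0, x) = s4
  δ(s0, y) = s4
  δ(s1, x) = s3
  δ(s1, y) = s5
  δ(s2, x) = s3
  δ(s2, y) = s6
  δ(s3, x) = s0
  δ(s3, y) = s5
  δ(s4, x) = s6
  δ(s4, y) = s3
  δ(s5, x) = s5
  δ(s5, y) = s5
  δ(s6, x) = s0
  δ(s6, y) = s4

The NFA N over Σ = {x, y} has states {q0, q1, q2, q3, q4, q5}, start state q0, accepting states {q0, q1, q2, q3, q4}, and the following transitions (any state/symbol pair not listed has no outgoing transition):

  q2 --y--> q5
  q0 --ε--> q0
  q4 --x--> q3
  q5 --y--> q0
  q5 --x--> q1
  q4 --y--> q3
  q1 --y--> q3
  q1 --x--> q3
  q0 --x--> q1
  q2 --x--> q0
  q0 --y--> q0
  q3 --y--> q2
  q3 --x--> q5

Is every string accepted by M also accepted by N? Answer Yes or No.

No

The string xyyy is in L(M) but not in L(N).
So L(M) ⊄ L(N).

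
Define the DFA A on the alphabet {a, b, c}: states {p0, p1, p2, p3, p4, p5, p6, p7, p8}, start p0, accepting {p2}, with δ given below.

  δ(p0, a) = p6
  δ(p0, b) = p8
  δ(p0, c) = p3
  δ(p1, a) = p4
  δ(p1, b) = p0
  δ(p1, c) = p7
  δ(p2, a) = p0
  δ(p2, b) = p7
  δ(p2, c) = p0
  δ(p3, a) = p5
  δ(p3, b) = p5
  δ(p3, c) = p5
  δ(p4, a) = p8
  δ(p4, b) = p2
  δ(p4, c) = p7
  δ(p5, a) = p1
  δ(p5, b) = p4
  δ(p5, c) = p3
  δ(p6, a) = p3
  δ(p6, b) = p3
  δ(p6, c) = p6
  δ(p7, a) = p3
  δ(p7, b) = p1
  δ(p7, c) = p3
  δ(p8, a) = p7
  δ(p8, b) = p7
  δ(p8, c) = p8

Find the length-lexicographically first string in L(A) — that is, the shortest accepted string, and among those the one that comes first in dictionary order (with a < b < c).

cabb

A breadth-first search from p0 reaches an accepting state first via the path p0 → p3 → p5 → p4 → p2 on input cabb.
No string of length < 4 is accepted (BFS exhausts all shorter strings without reaching an accepting state), and cabb is the lexicographically least accepting string of length 4.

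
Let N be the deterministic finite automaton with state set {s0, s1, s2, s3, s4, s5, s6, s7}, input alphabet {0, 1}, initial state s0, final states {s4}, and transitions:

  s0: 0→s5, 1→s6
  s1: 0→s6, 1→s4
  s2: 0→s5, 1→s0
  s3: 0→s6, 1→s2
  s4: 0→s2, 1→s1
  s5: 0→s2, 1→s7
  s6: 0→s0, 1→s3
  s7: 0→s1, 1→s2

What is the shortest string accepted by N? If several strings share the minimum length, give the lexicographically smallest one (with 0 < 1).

A breadth-first search from s0 reaches an accepting state first via the path s0 → s5 → s7 → s1 → s4 on input 0101.
No string of length < 4 is accepted (BFS exhausts all shorter strings without reaching an accepting state), and 0101 is the lexicographically least accepting string of length 4.

0101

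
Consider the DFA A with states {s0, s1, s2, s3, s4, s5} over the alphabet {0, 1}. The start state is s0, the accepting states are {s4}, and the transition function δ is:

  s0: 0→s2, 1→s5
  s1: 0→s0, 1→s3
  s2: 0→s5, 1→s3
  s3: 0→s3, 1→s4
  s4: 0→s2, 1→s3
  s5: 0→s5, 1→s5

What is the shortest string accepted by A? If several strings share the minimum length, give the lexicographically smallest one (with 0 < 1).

A breadth-first search from s0 reaches an accepting state first via the path s0 → s2 → s3 → s4 on input 011.
No string of length < 3 is accepted (BFS exhausts all shorter strings without reaching an accepting state), and 011 is the lexicographically least accepting string of length 3.

011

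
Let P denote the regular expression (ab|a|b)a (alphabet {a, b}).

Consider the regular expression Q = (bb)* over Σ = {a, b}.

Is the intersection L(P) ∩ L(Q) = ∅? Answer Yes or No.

Yes

Converting the expression P to a DFA (subset construction, then merging equivalent states) gives the minimal DFA with states {p0, p1, p2, p3, p4}, start state p0, accepting states {p3} and transitions p0: a→p1, b→p2; p1: a→p3, b→p2; p2: a→p3, b→p4; p3: a→p4, b→p4; p4: a→p4, b→p4.
Converting the expression Q to a DFA (subset construction, then merging equivalent states) gives the minimal DFA with states {q0, q1, q2}, start state q0, accepting states {q0} and transitions q0: a→q1, b→q2; q1: a→q1, b→q1; q2: a→q1, b→q0.
Exploring the product automaton P × Q from the start pair (p0, q0), following both machines on each input symbol, reaches 8 state pairs: (p0, q0), (p1, q1), (p2, q2), (p3, q1), (p2, q1), (p4, q0), (p4, q1), (p4, q2).
P accepts in {p3} and Q accepts in {q0}; no reachable pair has both components accepting, so no string drives both machines to acceptance simultaneously and L(P) ∩ L(Q) = ∅.
So no string is accepted by both, and the intersection is empty.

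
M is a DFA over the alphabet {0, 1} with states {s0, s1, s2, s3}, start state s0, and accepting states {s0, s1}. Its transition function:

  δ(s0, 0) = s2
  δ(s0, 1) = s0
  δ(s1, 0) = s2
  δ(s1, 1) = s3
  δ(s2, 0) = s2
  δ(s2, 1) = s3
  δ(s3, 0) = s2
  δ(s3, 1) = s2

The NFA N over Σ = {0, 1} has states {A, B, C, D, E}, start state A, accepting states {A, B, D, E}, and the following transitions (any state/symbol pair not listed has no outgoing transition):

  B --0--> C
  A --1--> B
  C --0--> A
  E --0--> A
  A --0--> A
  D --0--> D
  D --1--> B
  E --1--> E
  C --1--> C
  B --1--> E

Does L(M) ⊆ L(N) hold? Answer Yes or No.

Yes

Exploring the product automaton M × N from the start pair (s0, A), following both machines on each input symbol, reaches 9 state pairs: (s0, A), (s2, A), (s0, B), (s3, B), (s2, C), (s0, E), (s2, E), (s3, C), (s3, E).
M accepts in {s0, s1} and N accepts in {A, B, D, E}. The reachable pairs whose M-component is accepting are (s0, A), (s0, B), (s0, E); in each of them the N-component is accepting too, so the product for L(M) \ L(N) (M-component accepting, N-component rejecting) has no reachable accepting pair and the difference is empty.
Hence every string in L(M) is also in L(N).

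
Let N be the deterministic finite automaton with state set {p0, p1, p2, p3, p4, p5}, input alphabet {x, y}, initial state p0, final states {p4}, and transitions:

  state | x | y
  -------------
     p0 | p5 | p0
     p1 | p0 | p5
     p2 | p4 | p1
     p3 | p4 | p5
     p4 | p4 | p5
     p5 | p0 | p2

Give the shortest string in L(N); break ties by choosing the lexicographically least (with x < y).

A breadth-first search from p0 reaches an accepting state first via the path p0 → p5 → p2 → p4 on input xyx.
No string of length < 3 is accepted (BFS exhausts all shorter strings without reaching an accepting state), and xyx is the lexicographically least accepting string of length 3.

xyx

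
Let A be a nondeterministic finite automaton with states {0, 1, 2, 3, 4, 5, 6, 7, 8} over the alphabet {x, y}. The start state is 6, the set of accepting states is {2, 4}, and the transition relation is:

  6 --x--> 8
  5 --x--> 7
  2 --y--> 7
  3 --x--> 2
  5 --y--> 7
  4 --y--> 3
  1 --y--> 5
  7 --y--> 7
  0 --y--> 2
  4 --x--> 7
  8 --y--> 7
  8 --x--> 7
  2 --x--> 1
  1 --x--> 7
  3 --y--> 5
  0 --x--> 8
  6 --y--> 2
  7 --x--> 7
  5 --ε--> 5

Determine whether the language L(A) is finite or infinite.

The useful states (reachable from 6 and able to reach an accepting state) are {2, 6}.
Restricted to these states the transition graph has no cycle, so every accepting path has bounded length and L is finite.

finite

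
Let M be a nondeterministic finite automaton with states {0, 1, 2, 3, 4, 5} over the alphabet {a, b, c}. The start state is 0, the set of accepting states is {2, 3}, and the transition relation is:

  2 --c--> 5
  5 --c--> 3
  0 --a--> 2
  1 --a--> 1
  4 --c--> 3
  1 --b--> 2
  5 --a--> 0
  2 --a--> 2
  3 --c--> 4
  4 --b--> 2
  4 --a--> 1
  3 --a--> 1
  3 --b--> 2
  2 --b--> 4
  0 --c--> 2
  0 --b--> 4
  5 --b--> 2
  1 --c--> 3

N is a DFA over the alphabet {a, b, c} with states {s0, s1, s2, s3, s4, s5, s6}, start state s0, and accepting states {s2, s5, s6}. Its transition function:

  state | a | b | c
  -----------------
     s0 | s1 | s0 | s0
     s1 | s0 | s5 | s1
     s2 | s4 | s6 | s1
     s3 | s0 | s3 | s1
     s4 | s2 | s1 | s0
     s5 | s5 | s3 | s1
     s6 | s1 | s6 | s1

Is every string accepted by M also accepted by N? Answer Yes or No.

No

The string a is in L(M) but not in L(N).
So L(M) ⊄ L(N).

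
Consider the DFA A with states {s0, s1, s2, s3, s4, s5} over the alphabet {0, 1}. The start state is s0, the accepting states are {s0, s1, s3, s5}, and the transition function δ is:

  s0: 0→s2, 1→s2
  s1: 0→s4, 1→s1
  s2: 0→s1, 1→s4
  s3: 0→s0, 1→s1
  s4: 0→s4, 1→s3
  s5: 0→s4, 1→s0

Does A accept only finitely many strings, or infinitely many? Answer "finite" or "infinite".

State s1 is reachable from the start and can reach an accepting state, and it lies on the cycle s1 → s1.
Traversing that cycle any number of times yields accepted strings of unbounded length, so the language is infinite.

infinite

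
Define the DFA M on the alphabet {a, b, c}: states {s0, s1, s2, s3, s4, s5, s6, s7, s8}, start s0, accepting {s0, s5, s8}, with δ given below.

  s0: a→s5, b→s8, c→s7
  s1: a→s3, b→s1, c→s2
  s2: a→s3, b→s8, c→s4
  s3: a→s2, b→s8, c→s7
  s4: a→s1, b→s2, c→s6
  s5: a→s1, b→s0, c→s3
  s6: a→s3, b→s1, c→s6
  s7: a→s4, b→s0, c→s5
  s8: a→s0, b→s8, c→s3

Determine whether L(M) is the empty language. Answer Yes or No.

The empty string ε is accepted: the run s0 ends in the accepting state s0.
Since at least one string is accepted, L(M) is not empty.

No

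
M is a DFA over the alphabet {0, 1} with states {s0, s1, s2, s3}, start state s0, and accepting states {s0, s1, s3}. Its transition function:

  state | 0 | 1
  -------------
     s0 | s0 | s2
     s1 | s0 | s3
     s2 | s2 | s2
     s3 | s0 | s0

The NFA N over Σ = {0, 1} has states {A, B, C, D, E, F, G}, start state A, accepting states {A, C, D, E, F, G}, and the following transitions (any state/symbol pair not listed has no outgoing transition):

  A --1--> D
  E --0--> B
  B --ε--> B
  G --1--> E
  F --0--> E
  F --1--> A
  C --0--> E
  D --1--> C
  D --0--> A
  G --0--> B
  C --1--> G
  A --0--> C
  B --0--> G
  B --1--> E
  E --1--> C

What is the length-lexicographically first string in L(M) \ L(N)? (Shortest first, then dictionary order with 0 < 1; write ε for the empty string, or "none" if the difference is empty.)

The string 000 is accepted by M but not by N.
No shorter string lies in the difference, and 000 is the lexicographically first length-3 string in L(M) \ L(N).

000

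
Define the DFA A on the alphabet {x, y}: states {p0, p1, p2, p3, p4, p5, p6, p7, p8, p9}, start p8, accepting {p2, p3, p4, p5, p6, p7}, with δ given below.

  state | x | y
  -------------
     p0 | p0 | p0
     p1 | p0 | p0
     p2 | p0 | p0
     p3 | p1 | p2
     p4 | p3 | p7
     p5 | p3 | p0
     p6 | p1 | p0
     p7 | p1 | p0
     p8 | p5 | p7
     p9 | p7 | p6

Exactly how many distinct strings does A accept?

4

The useful subgraph on states {p2, p3, p5, p7, p8} is acyclic, so L(A) is finite; the longest accepting path visits 4 useful states, giving maximum string length 3.
Counting accepting paths from p8 by length: 2 of length 1, 1 of length 2, 1 of length 3. Total 4.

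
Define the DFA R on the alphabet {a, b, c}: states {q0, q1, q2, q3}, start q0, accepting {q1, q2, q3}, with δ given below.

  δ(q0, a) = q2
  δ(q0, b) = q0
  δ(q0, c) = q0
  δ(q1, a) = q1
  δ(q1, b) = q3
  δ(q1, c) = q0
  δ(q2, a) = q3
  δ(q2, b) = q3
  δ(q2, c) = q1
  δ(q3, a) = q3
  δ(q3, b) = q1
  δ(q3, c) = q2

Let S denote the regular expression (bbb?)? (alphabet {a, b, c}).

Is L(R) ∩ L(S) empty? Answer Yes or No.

Yes

Converting the expression S to a DFA (subset construction, then merging equivalent states) gives the minimal DFA with states {s0, s1, s2, s3, s4}, start state s0, accepting states {s0, s3, s4} and transitions s0: a→s1, b→s2, c→s1; s1: a→s1, b→s1, c→s1; s2: a→s1, b→s3, c→s1; s3: a→s1, b→s4, c→s1; s4: a→s1, b→s1, c→s1.
Exploring the product automaton R × S from the start pair (q0, s0), following both machines on each input symbol, reaches 8 state pairs: (q0, s0), (q2, s1), (q0, s2), (q0, s1), (q3, s1), (q1, s1), (q0, s3), (q0, s4).
R accepts in {q1, q2, q3} and S accepts in {s0, s3, s4}; no reachable pair has both components accepting, so no string drives both machines to acceptance simultaneously and L(R) ∩ L(S) = ∅.
So no string is accepted by both, and the intersection is empty.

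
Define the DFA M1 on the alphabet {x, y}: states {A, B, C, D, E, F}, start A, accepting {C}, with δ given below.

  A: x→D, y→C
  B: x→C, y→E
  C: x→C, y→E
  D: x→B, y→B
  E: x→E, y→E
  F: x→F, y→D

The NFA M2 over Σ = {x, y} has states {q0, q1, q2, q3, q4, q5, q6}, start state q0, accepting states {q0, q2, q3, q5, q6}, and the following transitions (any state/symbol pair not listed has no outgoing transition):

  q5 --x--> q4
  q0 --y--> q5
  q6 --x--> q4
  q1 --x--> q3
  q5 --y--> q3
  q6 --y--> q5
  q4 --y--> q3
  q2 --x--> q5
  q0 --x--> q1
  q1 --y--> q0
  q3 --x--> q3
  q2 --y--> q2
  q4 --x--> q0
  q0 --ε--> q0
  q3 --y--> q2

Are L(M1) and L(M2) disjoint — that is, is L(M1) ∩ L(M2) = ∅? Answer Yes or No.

No

The string y is accepted by both M1 and M2.
Hence L(M1) ∩ L(M2) ≠ ∅.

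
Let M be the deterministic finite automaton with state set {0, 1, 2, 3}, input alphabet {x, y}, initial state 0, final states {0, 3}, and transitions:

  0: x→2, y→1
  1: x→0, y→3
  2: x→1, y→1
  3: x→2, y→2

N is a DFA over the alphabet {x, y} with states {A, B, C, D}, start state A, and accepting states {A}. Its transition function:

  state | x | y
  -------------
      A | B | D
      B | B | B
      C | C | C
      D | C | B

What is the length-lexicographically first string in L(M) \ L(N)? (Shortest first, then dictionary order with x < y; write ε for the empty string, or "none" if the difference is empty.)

The string yx is accepted by M but not by N.
No shorter string lies in the difference, and yx is the lexicographically first length-2 string in L(M) \ L(N).

yx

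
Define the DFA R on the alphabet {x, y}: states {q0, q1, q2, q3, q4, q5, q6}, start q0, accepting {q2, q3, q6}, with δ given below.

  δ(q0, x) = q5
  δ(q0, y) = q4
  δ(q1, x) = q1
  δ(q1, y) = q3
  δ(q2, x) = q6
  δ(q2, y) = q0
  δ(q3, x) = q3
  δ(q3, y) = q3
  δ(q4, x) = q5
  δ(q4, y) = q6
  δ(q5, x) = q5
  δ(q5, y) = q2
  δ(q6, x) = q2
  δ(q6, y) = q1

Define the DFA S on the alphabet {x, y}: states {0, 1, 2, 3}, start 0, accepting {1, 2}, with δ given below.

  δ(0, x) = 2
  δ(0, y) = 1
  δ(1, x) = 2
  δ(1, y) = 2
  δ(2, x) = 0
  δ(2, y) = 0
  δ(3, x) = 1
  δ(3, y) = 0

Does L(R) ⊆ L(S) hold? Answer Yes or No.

The string xy is in L(R) but not in L(S).
So L(R) ⊄ L(S).

No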